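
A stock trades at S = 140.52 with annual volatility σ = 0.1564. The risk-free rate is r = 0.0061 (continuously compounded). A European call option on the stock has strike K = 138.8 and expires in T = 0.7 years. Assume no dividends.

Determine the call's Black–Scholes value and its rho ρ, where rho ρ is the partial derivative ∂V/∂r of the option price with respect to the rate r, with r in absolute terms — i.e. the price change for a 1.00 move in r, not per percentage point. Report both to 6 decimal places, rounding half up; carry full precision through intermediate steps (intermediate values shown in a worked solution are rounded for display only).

price = 8.483996
ρ = 50.738381

σ√T = 0.1564·√0.7 = 0.130854
d₁ = (ln(S/K) + (r+σ²/2)T) / (σ√T) = (ln(140.52/138.8) + (0.0061+0.1564²/2)·0.7) / 0.130854 = (0.012316 + 0.012831) / 0.130854 = 0.192177
d₂ = d₁ − σ√T = 0.192177 − 0.130854 = 0.061324
e^{−rT} = e^{−0.0061·0.7} = 0.995739
N(d₁) = 0.576198,  N(d₂) = 0.524449
Call price V = S·N(d₁) − K·e^{−rT}·N(d₂) = 80.967398 − 72.483402 = 8.483996
ρ = K·T·e^{−rT}·N(d₂) = 50.738381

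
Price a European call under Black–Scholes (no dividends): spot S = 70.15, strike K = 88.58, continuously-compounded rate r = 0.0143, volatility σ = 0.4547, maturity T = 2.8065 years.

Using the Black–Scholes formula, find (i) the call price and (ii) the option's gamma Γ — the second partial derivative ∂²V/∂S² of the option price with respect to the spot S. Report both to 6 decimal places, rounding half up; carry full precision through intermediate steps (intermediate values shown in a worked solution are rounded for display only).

σ√T = 0.4547·√2.8065 = 0.761741
d₁ = (ln(S/K) + (r+σ²/2)T) / (σ√T) = (ln(70.15/88.58) + (0.0143+0.4547²/2)·2.8065) / 0.761741 = (-0.233270 + 0.330258) / 0.761741 = 0.127323
d₂ = d₁ − σ√T = 0.127323 − 0.761741 = -0.634418
e^{−rT} = e^{−0.0143·2.8065} = 0.960662
N(d₁) = 0.550658,  N(d₂) = 0.262904
Call price V = S·N(d₁) − K·e^{−rT}·N(d₂) = 38.628645 − 22.371933 = 16.256712
φ(d₁) = (1/√(2π))·e^{−d₁²/2} = 0.395722
Γ = φ(d₁) / (S·σ·√T) = 0.007406

price = 16.256712
Γ = 0.007406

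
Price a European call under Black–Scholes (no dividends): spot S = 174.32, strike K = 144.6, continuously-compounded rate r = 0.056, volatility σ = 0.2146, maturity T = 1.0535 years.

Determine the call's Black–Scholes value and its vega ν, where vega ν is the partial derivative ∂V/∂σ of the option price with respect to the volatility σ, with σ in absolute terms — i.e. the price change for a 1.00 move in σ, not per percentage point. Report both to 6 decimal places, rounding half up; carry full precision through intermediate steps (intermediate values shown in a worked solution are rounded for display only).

price = 40.250183
ν = 33.641184

σ√T = 0.2146·√1.0535 = 0.220266
d₁ = (ln(S/K) + (r+σ²/2)T) / (σ√T) = (ln(174.32/144.6) + (0.056+0.2146²/2)·1.0535) / 0.220266 = (0.186921 + 0.083255) / 0.220266 = 1.226590
d₂ = d₁ − σ√T = 1.226590 − 0.220266 = 1.006325
e^{−rT} = e^{−0.056·1.0535} = 0.942711
N(d₁) = 0.890012,  N(d₂) = 0.842870
Call price V = S·N(d₁) − K·e^{−rT}·N(d₂) = 155.146844 − 114.896661 = 40.250183
φ(d₁) = (1/√(2π))·e^{−d₁²/2} = 0.188021
ν = S·φ(d₁)·√T = 33.641184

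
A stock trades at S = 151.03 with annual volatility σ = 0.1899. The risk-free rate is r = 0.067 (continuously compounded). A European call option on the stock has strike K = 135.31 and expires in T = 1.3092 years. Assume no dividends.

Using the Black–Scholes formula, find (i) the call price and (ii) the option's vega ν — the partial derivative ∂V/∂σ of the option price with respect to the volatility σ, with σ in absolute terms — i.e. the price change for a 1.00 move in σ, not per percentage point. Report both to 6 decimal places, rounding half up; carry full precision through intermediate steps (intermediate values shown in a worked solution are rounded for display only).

σ√T = 0.1899·√1.3092 = 0.217284
d₁ = (ln(S/K) + (r+σ²/2)T) / (σ√T) = (ln(151.03/135.31) + (0.067+0.1899²/2)·1.3092) / 0.217284 = (0.109910 + 0.111323) / 0.217284 = 1.018172
d₂ = d₁ − σ√T = 1.018172 − 0.217284 = 0.800888
e^{−rT} = e^{−0.067·1.3092} = 0.916021
N(d₁) = 0.845702,  N(d₂) = 0.788402
Call price V = S·N(d₁) − K·e^{−rT}·N(d₂) = 127.726364 − 97.719840 = 30.006524
φ(d₁) = (1/√(2π))·e^{−d₁²/2} = 0.237574
ν = S·φ(d₁)·√T = 41.054923

price = 30.006524
ν = 41.054923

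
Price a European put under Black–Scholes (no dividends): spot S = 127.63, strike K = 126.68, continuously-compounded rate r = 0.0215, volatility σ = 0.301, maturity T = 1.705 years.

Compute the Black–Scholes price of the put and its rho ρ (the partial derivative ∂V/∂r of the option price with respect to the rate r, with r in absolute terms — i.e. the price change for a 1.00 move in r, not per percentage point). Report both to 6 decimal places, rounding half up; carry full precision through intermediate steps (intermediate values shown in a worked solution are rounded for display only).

σ√T = 0.301·√1.705 = 0.393033
d₁ = (ln(S/K) + (r+σ²/2)T) / (σ√T) = (ln(127.63/126.68) + (0.0215+0.301²/2)·1.705) / 0.393033 = (0.007471 + 0.113895) / 0.393033 = 0.308794
d₂ = d₁ − σ√T = 0.308794 − 0.393033 = -0.084239
e^{−rT} = e^{−0.0215·1.705} = 0.964006
N(−d₁) = 0.378739,  N(−d₂) = 0.533567
Put price V = K·e^{−rT}·N(−d₂) − S·N(−d₁) = 65.159336 − 48.338480 = 16.820855
ρ = −K·T·e^{−rT}·N(−d₂) = -111.096668

price = 16.820855
ρ = -111.096668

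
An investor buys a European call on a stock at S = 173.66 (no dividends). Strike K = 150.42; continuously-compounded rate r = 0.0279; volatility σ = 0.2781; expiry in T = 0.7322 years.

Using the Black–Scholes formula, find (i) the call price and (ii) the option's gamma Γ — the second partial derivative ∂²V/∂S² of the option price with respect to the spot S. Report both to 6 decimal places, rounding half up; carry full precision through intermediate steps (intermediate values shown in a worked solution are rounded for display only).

price = 31.795743
Γ = 0.006962

σ√T = 0.2781·√0.7322 = 0.237967
d₁ = (ln(S/K) + (r+σ²/2)T) / (σ√T) = (ln(173.66/150.42) + (0.0279+0.2781²/2)·0.7322) / 0.237967 = (0.143668 + 0.048742) / 0.237967 = 0.808561
d₂ = d₁ − σ√T = 0.808561 − 0.237967 = 0.570594
e^{−rT} = e^{−0.0279·0.7322} = 0.979779
N(d₁) = 0.790616,  N(d₂) = 0.715863
Call price V = S·N(d₁) − K·e^{−rT}·N(d₂) = 137.298390 − 105.502647 = 31.795743
φ(d₁) = (1/√(2π))·e^{−d₁²/2} = 0.287704
Γ = φ(d₁) / (S·σ·√T) = 0.006962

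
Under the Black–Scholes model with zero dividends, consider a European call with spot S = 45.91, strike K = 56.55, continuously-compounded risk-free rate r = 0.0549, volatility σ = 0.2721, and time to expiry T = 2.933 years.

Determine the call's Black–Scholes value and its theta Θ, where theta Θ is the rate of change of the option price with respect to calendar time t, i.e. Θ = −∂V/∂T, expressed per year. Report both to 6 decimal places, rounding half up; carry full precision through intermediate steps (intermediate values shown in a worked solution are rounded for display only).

σ√T = 0.2721·√2.933 = 0.465999
d₁ = (ln(S/K) + (r+σ²/2)T) / (σ√T) = (ln(45.91/56.55) + (0.0549+0.2721²/2)·2.933) / 0.465999 = (-0.208442 + 0.269599) / 0.465999 = 0.131238
d₂ = d₁ − σ√T = 0.131238 − 0.465999 = -0.334760
e^{−rT} = e^{−0.0549·2.933} = 0.851274
N(d₁) = 0.552207,  N(d₂) = 0.368903
Call price V = S·N(d₁) − K·e^{−rT}·N(d₂) = 25.351802 − 17.758810 = 7.592992
φ(d₁) = (1/√(2π))·e^{−d₁²/2} = 0.395521
Θ = −S·φ(d₁)·σ/(2√T) − r·K·e^{−rT}·N(d₂) = −1.442513 − 0.974959 = -2.417472

price = 7.592992
Θ = -2.417472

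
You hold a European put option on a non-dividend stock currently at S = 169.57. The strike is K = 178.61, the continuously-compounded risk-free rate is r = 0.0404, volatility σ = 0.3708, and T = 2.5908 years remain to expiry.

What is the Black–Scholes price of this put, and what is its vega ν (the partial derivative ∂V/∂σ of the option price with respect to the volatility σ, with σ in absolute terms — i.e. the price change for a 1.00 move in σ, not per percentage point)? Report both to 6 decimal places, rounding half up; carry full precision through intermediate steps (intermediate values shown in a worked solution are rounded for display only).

price = 34.554093
ν = 101.039974

σ√T = 0.3708·√2.5908 = 0.596838
d₁ = (ln(S/K) + (r+σ²/2)T) / (σ√T) = (ln(169.57/178.61) + (0.0404+0.3708²/2)·2.5908) / 0.596838 = (-0.051939 + 0.282776) / 0.596838 = 0.386767
d₂ = d₁ − σ√T = 0.386767 − 0.596838 = -0.210071
e^{−rT} = e^{−0.0404·2.5908} = 0.900623
N(−d₁) = 0.349464,  N(−d₂) = 0.583194
Put price V = K·e^{−rT}·N(−d₂) − S·N(−d₁) = 93.812753 − 59.258660 = 34.554093
φ(d₁) = (1/√(2π))·e^{−d₁²/2} = 0.370192
ν = S·φ(d₁)·√T = 101.039974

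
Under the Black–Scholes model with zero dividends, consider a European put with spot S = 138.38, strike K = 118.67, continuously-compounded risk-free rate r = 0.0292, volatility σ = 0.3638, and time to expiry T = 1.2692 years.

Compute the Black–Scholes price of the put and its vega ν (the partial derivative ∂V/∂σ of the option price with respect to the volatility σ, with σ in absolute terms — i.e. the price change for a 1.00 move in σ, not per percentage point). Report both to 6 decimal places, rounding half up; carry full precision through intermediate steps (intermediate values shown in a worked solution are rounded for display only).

σ√T = 0.3638·√1.2692 = 0.409853
d₁ = (ln(S/K) + (r+σ²/2)T) / (σ√T) = (ln(138.38/118.67) + (0.0292+0.3638²/2)·1.2692) / 0.409853 = (0.153657 + 0.121050) / 0.409853 = 0.670259
d₂ = d₁ − σ√T = 0.670259 − 0.409853 = 0.260406
e^{−rT} = e^{−0.0292·1.2692} = 0.963618
N(−d₁) = 0.251346,  N(−d₂) = 0.397275
Put price V = K·e^{−rT}·N(−d₂) − S·N(−d₁) = 45.429434 − 34.781329 = 10.648105
φ(d₁) = (1/√(2π))·e^{−d₁²/2} = 0.318682
ν = S·φ(d₁)·√T = 49.681624

price = 10.648105
ν = 49.681624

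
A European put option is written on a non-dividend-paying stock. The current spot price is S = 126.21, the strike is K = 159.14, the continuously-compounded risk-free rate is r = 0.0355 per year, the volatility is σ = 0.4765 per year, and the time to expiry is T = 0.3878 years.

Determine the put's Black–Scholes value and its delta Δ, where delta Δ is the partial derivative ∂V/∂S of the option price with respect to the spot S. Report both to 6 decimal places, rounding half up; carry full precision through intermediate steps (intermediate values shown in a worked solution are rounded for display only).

price = 36.341303
Δ = -0.721242

σ√T = 0.4765·√0.3878 = 0.296734
d₁ = (ln(S/K) + (r+σ²/2)T) / (σ√T) = (ln(126.21/159.14) + (0.0355+0.4765²/2)·0.3878) / 0.296734 = (-0.231837 + 0.057792) / 0.296734 = -0.586535
d₂ = d₁ − σ√T = -0.586535 − 0.296734 = -0.883269
e^{−rT} = e^{−0.0355·0.3878} = 0.986327
N(−d₁) = 0.721242,  N(−d₂) = 0.811455
Put price V = K·e^{−rT}·N(−d₂) − S·N(−d₁) = 127.369271 − 91.027968 = 36.341303
Δ = −N(−d₁) = -0.721242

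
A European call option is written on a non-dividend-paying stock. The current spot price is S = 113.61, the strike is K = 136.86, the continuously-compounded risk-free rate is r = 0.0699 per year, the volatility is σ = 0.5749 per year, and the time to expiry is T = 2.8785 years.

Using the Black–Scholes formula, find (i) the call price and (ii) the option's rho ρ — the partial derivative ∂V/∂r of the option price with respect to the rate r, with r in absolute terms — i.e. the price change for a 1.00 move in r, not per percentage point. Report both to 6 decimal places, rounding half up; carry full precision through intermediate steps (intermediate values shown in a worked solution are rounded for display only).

price = 43.051025
ρ = 102.559702

σ√T = 0.5749·√2.8785 = 0.975384
d₁ = (ln(S/K) + (r+σ²/2)T) / (σ√T) = (ln(113.61/136.86) + (0.0699+0.5749²/2)·2.8785) / 0.975384 = (-0.186187 + 0.676894) / 0.975384 = 0.503091
d₂ = d₁ − σ√T = 0.503091 − 0.975384 = -0.472293
e^{−rT} = e^{−0.0699·2.8785} = 0.817743
N(d₁) = 0.692550,  N(d₂) = 0.318359
Call price V = S·N(d₁) − K·e^{−rT}·N(d₂) = 78.680590 − 35.629565 = 43.051025
ρ = K·T·e^{−rT}·N(d₂) = 102.559702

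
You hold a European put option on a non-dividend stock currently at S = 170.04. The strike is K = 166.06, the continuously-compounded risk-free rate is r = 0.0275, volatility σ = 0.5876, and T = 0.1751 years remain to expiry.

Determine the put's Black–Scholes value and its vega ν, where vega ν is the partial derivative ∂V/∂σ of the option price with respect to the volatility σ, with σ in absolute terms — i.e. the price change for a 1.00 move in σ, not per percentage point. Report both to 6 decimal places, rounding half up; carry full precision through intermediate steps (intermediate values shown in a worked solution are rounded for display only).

σ√T = 0.5876·√0.1751 = 0.245881
d₁ = (ln(S/K) + (r+σ²/2)T) / (σ√T) = (ln(170.04/166.06) + (0.0275+0.5876²/2)·0.1751) / 0.245881 = (0.023685 + 0.035044) / 0.245881 = 0.238849
d₂ = d₁ − σ√T = 0.238849 − 0.245881 = -0.007032
e^{−rT} = e^{−0.0275·0.1751} = 0.995196
N(−d₁) = 0.405611,  N(−d₂) = 0.502805
Put price V = K·e^{−rT}·N(−d₂) − S·N(−d₁) = 83.094740 − 68.970129 = 14.124612
φ(d₁) = (1/√(2π))·e^{−d₁²/2} = 0.387723
ν = S·φ(d₁)·√T = 27.587745

price = 14.124612
ν = 27.587745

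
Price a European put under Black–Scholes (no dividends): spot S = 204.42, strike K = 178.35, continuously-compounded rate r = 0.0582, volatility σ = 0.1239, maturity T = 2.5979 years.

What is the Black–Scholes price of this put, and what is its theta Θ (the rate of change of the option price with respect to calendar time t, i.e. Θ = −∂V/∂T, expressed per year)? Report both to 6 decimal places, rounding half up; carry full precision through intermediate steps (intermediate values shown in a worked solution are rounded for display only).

σ√T = 0.1239·√2.5979 = 0.199702
d₁ = (ln(S/K) + (r+σ²/2)T) / (σ√T) = (ln(204.42/178.35) + (0.0582+0.1239²/2)·2.5979) / 0.199702 = (0.136429 + 0.171138) / 0.199702 = 1.540130
d₂ = d₁ − σ√T = 1.540130 − 0.199702 = 1.340427
e^{−rT} = e^{−0.0582·2.5979} = 0.859678
N(−d₁) = 0.061764,  N(−d₂) = 0.090053
Put price V = K·e^{−rT}·N(−d₂) − S·N(−d₁) = 13.807273 − 12.625877 = 1.181396
φ(d₁) = (1/√(2π))·e^{−d₁²/2} = 0.121853
Θ = −S·φ(d₁)·σ/(2√T) + r·K·e^{−rT}·N(−d₂) = −0.957394 + 0.803583 = -0.153810

price = 1.181396
Θ = -0.153810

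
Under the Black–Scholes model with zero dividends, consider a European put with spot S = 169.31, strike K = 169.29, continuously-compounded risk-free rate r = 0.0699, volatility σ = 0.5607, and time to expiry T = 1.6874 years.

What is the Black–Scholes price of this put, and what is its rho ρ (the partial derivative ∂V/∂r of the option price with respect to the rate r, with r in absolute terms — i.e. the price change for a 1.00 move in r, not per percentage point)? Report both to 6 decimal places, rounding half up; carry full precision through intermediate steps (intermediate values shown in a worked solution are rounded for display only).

price = 36.591808
ρ = -147.266789

σ√T = 0.5607·√1.6874 = 0.728349
d₁ = (ln(S/K) + (r+σ²/2)T) / (σ√T) = (ln(169.31/169.29) + (0.0699+0.5607²/2)·1.6874) / 0.728349 = (0.000118 + 0.383195) / 0.728349 = 0.526277
d₂ = d₁ − σ√T = 0.526277 − 0.728349 = -0.202072
e^{−rT} = e^{−0.0699·1.6874} = 0.888741
N(−d₁) = 0.299348,  N(−d₂) = 0.580070
Put price V = K·e^{−rT}·N(−d₂) − S·N(−d₁) = 87.274380 − 50.682572 = 36.591808
ρ = −K·T·e^{−rT}·N(−d₂) = -147.266789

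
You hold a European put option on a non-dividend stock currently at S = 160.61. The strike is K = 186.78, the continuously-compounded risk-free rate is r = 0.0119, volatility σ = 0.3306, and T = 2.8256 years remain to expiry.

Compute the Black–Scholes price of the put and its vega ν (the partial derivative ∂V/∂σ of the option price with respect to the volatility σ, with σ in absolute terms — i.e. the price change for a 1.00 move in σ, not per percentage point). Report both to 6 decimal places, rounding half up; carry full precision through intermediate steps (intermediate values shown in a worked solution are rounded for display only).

price = 48.146581
ν = 107.465957

σ√T = 0.3306·√2.8256 = 0.555723
d₁ = (ln(S/K) + (r+σ²/2)T) / (σ√T) = (ln(160.61/186.78) + (0.0119+0.3306²/2)·2.8256) / 0.555723 = (-0.150952 + 0.188039) / 0.555723 = 0.066735
d₂ = d₁ − σ√T = 0.066735 − 0.555723 = -0.488988
e^{−rT} = e^{−0.0119·2.8256} = 0.966934
N(−d₁) = 0.473396,  N(−d₂) = 0.687575
Put price V = K·e^{−rT}·N(−d₂) − S·N(−d₁) = 124.178767 − 76.032186 = 48.146581
φ(d₁) = (1/√(2π))·e^{−d₁²/2} = 0.398055
ν = S·φ(d₁)·√T = 107.465957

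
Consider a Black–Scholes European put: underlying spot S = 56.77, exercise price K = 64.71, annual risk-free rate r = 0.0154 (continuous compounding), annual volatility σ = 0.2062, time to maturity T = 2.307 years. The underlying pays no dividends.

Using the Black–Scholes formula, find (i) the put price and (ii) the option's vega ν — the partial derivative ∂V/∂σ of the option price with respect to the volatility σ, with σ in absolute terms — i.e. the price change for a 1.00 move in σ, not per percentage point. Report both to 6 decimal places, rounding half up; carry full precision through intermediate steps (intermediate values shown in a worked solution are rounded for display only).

σ√T = 0.2062·√2.307 = 0.313193
d₁ = (ln(S/K) + (r+σ²/2)T) / (σ√T) = (ln(56.77/64.71) + (0.0154+0.2062²/2)·2.307) / 0.313193 = (-0.130908 + 0.084573) / 0.313193 = -0.147943
d₂ = d₁ − σ√T = -0.147943 − 0.313193 = -0.461137
e^{−rT} = e^{−0.0154·2.307} = 0.965096
N(−d₁) = 0.558806,  N(−d₂) = 0.677650
Put price V = K·e^{−rT}·N(−d₂) − S·N(−d₁) = 42.320147 − 31.723435 = 10.596712
φ(d₁) = (1/√(2π))·e^{−d₁²/2} = 0.394600
ν = S·φ(d₁)·√T = 34.025146

price = 10.596712
ν = 34.025146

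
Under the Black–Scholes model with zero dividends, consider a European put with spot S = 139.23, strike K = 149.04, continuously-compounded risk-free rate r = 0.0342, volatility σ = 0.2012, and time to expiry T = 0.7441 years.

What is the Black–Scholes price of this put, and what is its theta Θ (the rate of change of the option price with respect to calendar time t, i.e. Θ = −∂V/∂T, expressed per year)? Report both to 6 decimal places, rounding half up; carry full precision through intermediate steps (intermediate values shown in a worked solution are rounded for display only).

σ√T = 0.2012·√0.7441 = 0.173558
d₁ = (ln(S/K) + (r+σ²/2)T) / (σ√T) = (ln(139.23/149.04) + (0.0342+0.2012²/2)·0.7441) / 0.173558 = (-0.068087 + 0.040509) / 0.173558 = -0.158899
d₂ = d₁ − σ√T = -0.158899 − 0.173558 = -0.332457
e^{−rT} = e^{−0.0342·0.7441} = 0.974873
N(−d₁) = 0.563126,  N(−d₂) = 0.630228
Put price V = K·e^{−rT}·N(−d₂) − S·N(−d₁) = 91.568977 − 78.404007 = 13.164970
φ(d₁) = (1/√(2π))·e^{−d₁²/2} = 0.393938
Θ = −S·φ(d₁)·σ/(2√T) + r·K·e^{−rT}·N(−d₂) = −6.396501 + 3.131659 = -3.264842

price = 13.164970
Θ = -3.264842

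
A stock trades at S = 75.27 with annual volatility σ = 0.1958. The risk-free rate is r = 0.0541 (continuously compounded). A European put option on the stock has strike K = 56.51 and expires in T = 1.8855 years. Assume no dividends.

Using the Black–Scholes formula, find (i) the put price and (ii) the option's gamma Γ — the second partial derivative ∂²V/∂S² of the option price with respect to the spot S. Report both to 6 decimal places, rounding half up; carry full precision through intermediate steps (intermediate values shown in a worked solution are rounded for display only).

σ√T = 0.1958·√1.8855 = 0.268860
d₁ = (ln(S/K) + (r+σ²/2)T) / (σ√T) = (ln(75.27/56.51) + (0.0541+0.1958²/2)·1.8855) / 0.268860 = (0.286664 + 0.138148) / 0.268860 = 1.580051
d₂ = d₁ − σ√T = 1.580051 − 0.268860 = 1.311192
e^{−rT} = e^{−0.0541·1.8855} = 0.903025
N(−d₁) = 0.057048,  N(−d₂) = 0.094897
Put price V = K·e^{−rT}·N(−d₂) − S·N(−d₁) = 4.842562 − 4.293969 = 0.548593
φ(d₁) = (1/√(2π))·e^{−d₁²/2} = 0.114495
Γ = φ(d₁) / (S·σ·√T) = 0.005658

price = 0.548593
Γ = 0.005658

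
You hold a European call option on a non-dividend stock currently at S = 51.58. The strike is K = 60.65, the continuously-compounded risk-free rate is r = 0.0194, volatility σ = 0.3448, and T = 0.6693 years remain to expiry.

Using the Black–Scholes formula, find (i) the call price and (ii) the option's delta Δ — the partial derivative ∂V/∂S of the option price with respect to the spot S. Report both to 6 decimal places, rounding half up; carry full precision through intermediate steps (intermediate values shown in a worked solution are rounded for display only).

σ√T = 0.3448·√0.6693 = 0.282083
d₁ = (ln(S/K) + (r+σ²/2)T) / (σ√T) = (ln(51.58/60.65) + (0.0194+0.3448²/2)·0.6693) / 0.282083 = (-0.161986 + 0.052770) / 0.282083 = -0.387175
d₂ = d₁ − σ√T = -0.387175 − 0.282083 = -0.669258
e^{−rT} = e^{−0.0194·0.6693} = 0.987100
N(d₁) = 0.349313,  N(d₂) = 0.251665
Call price V = S·N(d₁) − K·e^{−rT}·N(d₂) = 18.017582 − 15.066594 = 2.950988
Δ = N(d₁) = 0.349313

price = 2.950988
Δ = 0.349313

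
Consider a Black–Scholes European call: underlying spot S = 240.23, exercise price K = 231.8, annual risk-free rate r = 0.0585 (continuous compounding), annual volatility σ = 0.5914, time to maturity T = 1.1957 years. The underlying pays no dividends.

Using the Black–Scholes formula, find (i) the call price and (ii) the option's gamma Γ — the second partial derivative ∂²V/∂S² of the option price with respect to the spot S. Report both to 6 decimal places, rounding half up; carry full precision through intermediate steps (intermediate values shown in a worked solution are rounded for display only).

price = 70.647850
Γ = 0.002281

σ√T = 0.5914·√1.1957 = 0.646684
d₁ = (ln(S/K) + (r+σ²/2)T) / (σ√T) = (ln(240.23/231.8) + (0.0585+0.5914²/2)·1.1957) / 0.646684 = (0.035722 + 0.279049) / 0.646684 = 0.486745
d₂ = d₁ − σ√T = 0.486745 − 0.646684 = -0.159939
e^{−rT} = e^{−0.0585·1.1957} = 0.932442
N(d₁) = 0.686781,  N(d₂) = 0.436465
Call price V = S·N(d₁) − K·e^{−rT}·N(d₂) = 164.985311 − 94.337461 = 70.647850
φ(d₁) = (1/√(2π))·e^{−d₁²/2} = 0.354375
Γ = φ(d₁) / (S·σ·√T) = 0.002281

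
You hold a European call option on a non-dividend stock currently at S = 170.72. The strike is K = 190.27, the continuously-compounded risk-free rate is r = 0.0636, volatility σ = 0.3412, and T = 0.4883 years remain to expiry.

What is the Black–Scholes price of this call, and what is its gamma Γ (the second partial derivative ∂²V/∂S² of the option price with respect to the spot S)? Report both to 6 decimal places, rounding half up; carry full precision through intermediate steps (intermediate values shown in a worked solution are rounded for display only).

σ√T = 0.3412·√0.4883 = 0.238425
d₁ = (ln(S/K) + (r+σ²/2)T) / (σ√T) = (ln(170.72/190.27) + (0.0636+0.3412²/2)·0.4883) / 0.238425 = (-0.108419 + 0.059479) / 0.238425 = -0.205264
d₂ = d₁ − σ√T = -0.205264 − 0.238425 = -0.443689
e^{−rT} = e^{−0.0636·0.4883} = 0.969421
N(d₁) = 0.418683,  N(d₂) = 0.328634
Call price V = S·N(d₁) − K·e^{−rT}·N(d₂) = 71.477552 − 60.617065 = 10.860487
φ(d₁) = (1/√(2π))·e^{−d₁²/2} = 0.390626
Γ = φ(d₁) / (S·σ·√T) = 0.009597

price = 10.860487
Γ = 0.009597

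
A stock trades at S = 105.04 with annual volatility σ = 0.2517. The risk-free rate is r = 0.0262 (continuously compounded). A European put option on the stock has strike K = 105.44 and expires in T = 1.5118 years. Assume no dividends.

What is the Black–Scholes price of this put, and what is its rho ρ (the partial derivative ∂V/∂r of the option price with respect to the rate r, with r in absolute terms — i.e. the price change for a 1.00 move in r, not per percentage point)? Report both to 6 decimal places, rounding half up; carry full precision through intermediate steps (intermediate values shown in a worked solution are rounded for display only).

price = 10.926699
ρ = -78.992144

σ√T = 0.2517·√1.5118 = 0.309478
d₁ = (ln(S/K) + (r+σ²/2)T) / (σ√T) = (ln(105.04/105.44) + (0.0262+0.2517²/2)·1.5118) / 0.309478 = (-0.003801 + 0.087498) / 0.309478 = 0.270445
d₂ = d₁ − σ√T = 0.270445 − 0.309478 = -0.039034
e^{−rT} = e^{−0.0262·1.5118} = 0.961165
N(−d₁) = 0.393409,  N(−d₂) = 0.515568
Put price V = K·e^{−rT}·N(−d₂) − S·N(−d₁) = 52.250393 − 41.323694 = 10.926699
ρ = −K·T·e^{−rT}·N(−d₂) = -78.992144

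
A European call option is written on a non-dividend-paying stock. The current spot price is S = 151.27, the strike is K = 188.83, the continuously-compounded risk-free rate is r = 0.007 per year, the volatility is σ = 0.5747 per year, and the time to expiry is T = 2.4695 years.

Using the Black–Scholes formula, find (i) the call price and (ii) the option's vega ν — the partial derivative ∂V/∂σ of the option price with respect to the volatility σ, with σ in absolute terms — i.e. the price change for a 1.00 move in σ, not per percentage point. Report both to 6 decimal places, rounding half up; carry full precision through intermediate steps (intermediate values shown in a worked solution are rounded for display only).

σ√T = 0.5747·√2.4695 = 0.903121
d₁ = (ln(S/K) + (r+σ²/2)T) / (σ√T) = (ln(151.27/188.83) + (0.007+0.5747²/2)·2.4695) / 0.903121 = (-0.221781 + 0.425100) / 0.903121 = 0.225129
d₂ = d₁ − σ√T = 0.225129 − 0.903121 = -0.677991
e^{−rT} = e^{−0.007·2.4695} = 0.982862
N(d₁) = 0.589061,  N(d₂) = 0.248889
Call price V = S·N(d₁) − K·e^{−rT}·N(d₂) = 89.107214 − 46.192205 = 42.915009
φ(d₁) = (1/√(2π))·e^{−d₁²/2} = 0.388959
ν = S·φ(d₁)·√T = 92.461654

price = 42.915009
ν = 92.461654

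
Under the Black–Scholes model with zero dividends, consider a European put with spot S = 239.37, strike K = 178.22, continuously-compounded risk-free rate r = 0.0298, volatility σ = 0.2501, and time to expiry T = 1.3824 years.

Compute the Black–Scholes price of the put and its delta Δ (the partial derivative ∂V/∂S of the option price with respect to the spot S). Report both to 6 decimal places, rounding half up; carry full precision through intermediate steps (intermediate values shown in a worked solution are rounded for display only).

price = 3.718580
Δ = -0.098473

σ√T = 0.2501·√1.3824 = 0.294056
d₁ = (ln(S/K) + (r+σ²/2)T) / (σ√T) = (ln(239.37/178.22) + (0.0298+0.2501²/2)·1.3824) / 0.294056 = (0.294992 + 0.084430) / 0.294056 = 1.290303
d₂ = d₁ − σ√T = 1.290303 − 0.294056 = 0.996247
e^{−rT} = e^{−0.0298·1.3824} = 0.959641
N(−d₁) = 0.098473,  N(−d₂) = 0.159565
Put price V = K·e^{−rT}·N(−d₂) − S·N(−d₁) = 27.289994 − 23.571415 = 3.718580
Δ = −N(−d₁) = -0.098473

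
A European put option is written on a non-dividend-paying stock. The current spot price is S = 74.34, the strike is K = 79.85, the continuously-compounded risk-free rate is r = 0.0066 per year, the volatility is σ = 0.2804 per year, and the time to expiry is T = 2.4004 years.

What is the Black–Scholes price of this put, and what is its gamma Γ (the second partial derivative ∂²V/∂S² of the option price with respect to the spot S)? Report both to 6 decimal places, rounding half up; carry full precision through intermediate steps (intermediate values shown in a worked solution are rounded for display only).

price = 15.382802
Γ = 0.012304

σ√T = 0.2804·√2.4004 = 0.434430
d₁ = (ln(S/K) + (r+σ²/2)T) / (σ√T) = (ln(74.34/79.85) + (0.0066+0.2804²/2)·2.4004) / 0.434430 = (-0.071501 + 0.110207) / 0.434430 = 0.089098
d₂ = d₁ − σ√T = 0.089098 − 0.434430 = -0.345332
e^{−rT} = e^{−0.0066·2.4004} = 0.984282
N(−d₁) = 0.464502,  N(−d₂) = 0.635078
Put price V = K·e^{−rT}·N(−d₂) − S·N(−d₁) = 49.913896 − 34.531093 = 15.382802
φ(d₁) = (1/√(2π))·e^{−d₁²/2} = 0.397362
Γ = φ(d₁) / (S·σ·√T) = 0.012304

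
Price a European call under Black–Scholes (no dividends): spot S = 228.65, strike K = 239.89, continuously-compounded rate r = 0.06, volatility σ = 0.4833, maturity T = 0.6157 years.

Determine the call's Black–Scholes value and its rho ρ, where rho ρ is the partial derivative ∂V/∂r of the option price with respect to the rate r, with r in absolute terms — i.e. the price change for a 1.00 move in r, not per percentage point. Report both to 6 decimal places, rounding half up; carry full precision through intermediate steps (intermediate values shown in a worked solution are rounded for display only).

price = 33.322003
ρ = 58.848425

σ√T = 0.4833·√0.6157 = 0.379229
d₁ = (ln(S/K) + (r+σ²/2)T) / (σ√T) = (ln(228.65/239.89) + (0.06+0.4833²/2)·0.6157) / 0.379229 = (-0.047988 + 0.108849) / 0.379229 = 0.160487
d₂ = d₁ − σ√T = 0.160487 − 0.379229 = -0.218742
e^{−rT} = e^{−0.06·0.6157} = 0.963732
N(d₁) = 0.563751,  N(d₂) = 0.413425
Call price V = S·N(d₁) − K·e^{−rT}·N(d₂) = 128.901710 − 95.579707 = 33.322003
ρ = K·T·e^{−rT}·N(d₂) = 58.848425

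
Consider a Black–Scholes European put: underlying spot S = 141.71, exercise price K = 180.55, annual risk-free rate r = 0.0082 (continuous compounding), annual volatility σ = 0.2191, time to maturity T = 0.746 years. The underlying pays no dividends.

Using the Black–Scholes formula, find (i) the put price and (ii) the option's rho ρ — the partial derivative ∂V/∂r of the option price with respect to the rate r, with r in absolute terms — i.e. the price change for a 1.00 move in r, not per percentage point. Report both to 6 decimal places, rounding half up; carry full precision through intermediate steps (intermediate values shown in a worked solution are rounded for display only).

σ√T = 0.2191·√0.746 = 0.189239
d₁ = (ln(S/K) + (r+σ²/2)T) / (σ√T) = (ln(141.71/180.55) + (0.0082+0.2191²/2)·0.746) / 0.189239 = (-0.242225 + 0.024023) / 0.189239 = -1.153047
d₂ = d₁ − σ√T = -1.153047 − 0.189239 = -1.342287
e^{−rT} = e^{−0.0082·0.746} = 0.993901
N(−d₁) = 0.875554,  N(−d₂) = 0.910248
Put price V = K·e^{−rT}·N(−d₂) − S·N(−d₁) = 163.343091 − 124.074822 = 39.268270
ρ = −K·T·e^{−rT}·N(−d₂) = -121.853946

price = 39.268270
ρ = -121.853946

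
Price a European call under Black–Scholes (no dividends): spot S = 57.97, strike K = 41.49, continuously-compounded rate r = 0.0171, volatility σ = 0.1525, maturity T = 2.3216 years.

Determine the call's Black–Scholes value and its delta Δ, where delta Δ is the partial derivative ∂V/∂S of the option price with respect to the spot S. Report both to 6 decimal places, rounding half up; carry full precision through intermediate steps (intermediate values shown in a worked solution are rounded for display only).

σ√T = 0.1525·√2.3216 = 0.232361
d₁ = (ln(S/K) + (r+σ²/2)T) / (σ√T) = (ln(57.97/41.49) + (0.0171+0.1525²/2)·2.3216) / 0.232361 = (0.334473 + 0.066695) / 0.232361 = 1.726487
d₂ = d₁ − σ√T = 1.726487 − 0.232361 = 1.494125
e^{−rT} = e^{−0.0171·2.3216} = 0.961078
N(d₁) = 0.957870,  N(d₂) = 0.932429
Call price V = S·N(d₁) − K·e^{−rT}·N(d₂) = 55.527726 − 37.180720 = 18.347006
Δ = N(d₁) = 0.957870

price = 18.347006
Δ = 0.957870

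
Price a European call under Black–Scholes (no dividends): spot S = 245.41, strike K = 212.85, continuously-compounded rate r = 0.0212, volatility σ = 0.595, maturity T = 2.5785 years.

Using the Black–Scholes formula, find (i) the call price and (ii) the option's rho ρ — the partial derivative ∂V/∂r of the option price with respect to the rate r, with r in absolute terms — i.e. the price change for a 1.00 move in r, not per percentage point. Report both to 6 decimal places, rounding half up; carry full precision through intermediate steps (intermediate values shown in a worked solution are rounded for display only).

price = 105.590860
ρ = 204.215079

σ√T = 0.595·√2.5785 = 0.955434
d₁ = (ln(S/K) + (r+σ²/2)T) / (σ√T) = (ln(245.41/212.85) + (0.0212+0.595²/2)·2.5785) / 0.955434 = (0.142343 + 0.511091) / 0.955434 = 0.683913
d₂ = d₁ − σ√T = 0.683913 − 0.955434 = -0.271521
e^{−rT} = e^{−0.0212·2.5785} = 0.946803
N(d₁) = 0.752985,  N(d₂) = 0.392995
Call price V = S·N(d₁) − K·e^{−rT}·N(d₂) = 184.790038 − 79.199178 = 105.590860
ρ = K·T·e^{−rT}·N(d₂) = 204.215079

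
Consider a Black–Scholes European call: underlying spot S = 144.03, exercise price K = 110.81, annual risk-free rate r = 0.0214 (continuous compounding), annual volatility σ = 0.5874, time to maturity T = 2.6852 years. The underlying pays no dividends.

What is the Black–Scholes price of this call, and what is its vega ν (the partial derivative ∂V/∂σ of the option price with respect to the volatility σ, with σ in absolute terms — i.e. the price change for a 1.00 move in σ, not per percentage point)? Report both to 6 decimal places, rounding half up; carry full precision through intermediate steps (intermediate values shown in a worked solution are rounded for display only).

price = 67.963719
ν = 67.637820

σ√T = 0.5874·√2.6852 = 0.962548
d₁ = (ln(S/K) + (r+σ²/2)T) / (σ√T) = (ln(144.03/110.81) + (0.0214+0.5874²/2)·2.6852) / 0.962548 = (0.262205 + 0.520712) / 0.962548 = 0.813380
d₂ = d₁ − σ√T = 0.813380 − 0.962548 = -0.149168
e^{−rT} = e^{−0.0214·2.6852} = 0.944157
N(d₁) = 0.792000,  N(d₂) = 0.440711
Call price V = S·N(d₁) − K·e^{−rT}·N(d₂) = 114.071738 − 46.108019 = 67.963719
φ(d₁) = (1/√(2π))·e^{−d₁²/2} = 0.286582
ν = S·φ(d₁)·√T = 67.637820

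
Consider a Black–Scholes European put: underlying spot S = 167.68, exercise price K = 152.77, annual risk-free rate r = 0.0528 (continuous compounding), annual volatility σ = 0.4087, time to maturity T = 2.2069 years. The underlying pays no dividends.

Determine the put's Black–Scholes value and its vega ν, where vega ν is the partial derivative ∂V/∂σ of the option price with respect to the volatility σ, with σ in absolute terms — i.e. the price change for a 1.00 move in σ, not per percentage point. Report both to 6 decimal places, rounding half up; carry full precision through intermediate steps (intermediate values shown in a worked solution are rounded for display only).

price = 22.424084
ν = 80.511066

σ√T = 0.4087·√2.2069 = 0.607150
d₁ = (ln(S/K) + (r+σ²/2)T) / (σ√T) = (ln(167.68/152.77) + (0.0528+0.4087²/2)·2.2069) / 0.607150 = (0.093124 + 0.300840) / 0.607150 = 0.648874
d₂ = d₁ − σ√T = 0.648874 − 0.607150 = 0.041724
e^{−rT} = e^{−0.0528·2.2069} = 0.890008
N(−d₁) = 0.258210,  N(−d₂) = 0.483359
Put price V = K·e^{−rT}·N(−d₂) − S·N(−d₁) = 65.720730 − 43.296646 = 22.424084
φ(d₁) = (1/√(2π))·e^{−d₁²/2} = 0.323209
ν = S·φ(d₁)·√T = 80.511066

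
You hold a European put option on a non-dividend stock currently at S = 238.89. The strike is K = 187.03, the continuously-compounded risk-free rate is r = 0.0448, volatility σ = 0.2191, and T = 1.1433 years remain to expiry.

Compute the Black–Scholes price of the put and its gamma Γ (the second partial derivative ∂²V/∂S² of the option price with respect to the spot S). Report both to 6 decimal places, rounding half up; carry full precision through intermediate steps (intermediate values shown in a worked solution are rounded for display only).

price = 2.363592
Γ = 0.002749

σ√T = 0.2191·√1.1433 = 0.234273
d₁ = (ln(S/K) + (r+σ²/2)T) / (σ√T) = (ln(238.89/187.03) + (0.0448+0.2191²/2)·1.1433) / 0.234273 = (0.244734 + 0.078662) / 0.234273 = 1.380423
d₂ = d₁ − σ√T = 1.380423 − 0.234273 = 1.146150
e^{−rT} = e^{−0.0448·1.1433} = 0.950070
N(−d₁) = 0.083728,  N(−d₂) = 0.125867
Put price V = K·e^{−rT}·N(−d₂) − S·N(−d₁) = 22.365437 − 20.001845 = 2.363592
φ(d₁) = (1/√(2π))·e^{−d₁²/2} = 0.153858
Γ = φ(d₁) / (S·σ·√T) = 0.002749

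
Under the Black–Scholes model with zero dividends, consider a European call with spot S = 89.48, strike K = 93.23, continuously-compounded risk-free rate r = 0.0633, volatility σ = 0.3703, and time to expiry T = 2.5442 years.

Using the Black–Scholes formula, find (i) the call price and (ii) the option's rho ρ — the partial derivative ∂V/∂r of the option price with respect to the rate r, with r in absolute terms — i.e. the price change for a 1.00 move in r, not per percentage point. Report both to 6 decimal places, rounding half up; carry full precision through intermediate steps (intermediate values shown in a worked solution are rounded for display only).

price = 25.057101
ρ = 93.542724

σ√T = 0.3703·√2.5442 = 0.590649
d₁ = (ln(S/K) + (r+σ²/2)T) / (σ√T) = (ln(89.48/93.23) + (0.0633+0.3703²/2)·2.5442) / 0.590649 = (-0.041054 + 0.335481) / 0.590649 = 0.498480
d₂ = d₁ − σ√T = 0.498480 − 0.590649 = -0.092169
e^{−rT} = e^{−0.0633·2.5442} = 0.851251
N(d₁) = 0.690927,  N(d₂) = 0.463282
Call price V = S·N(d₁) − K·e^{−rT}·N(d₂) = 61.824149 − 36.767048 = 25.057101
ρ = K·T·e^{−rT}·N(d₂) = 93.542724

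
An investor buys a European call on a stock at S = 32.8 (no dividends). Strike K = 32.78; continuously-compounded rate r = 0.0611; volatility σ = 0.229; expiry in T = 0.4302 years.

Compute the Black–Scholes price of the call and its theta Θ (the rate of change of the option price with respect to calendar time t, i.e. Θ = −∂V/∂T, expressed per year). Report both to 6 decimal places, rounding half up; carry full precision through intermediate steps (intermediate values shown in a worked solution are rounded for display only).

price = 2.403637
Θ = -3.267920

σ√T = 0.229·√0.4302 = 0.150200
d₁ = (ln(S/K) + (r+σ²/2)T) / (σ√T) = (ln(32.8/32.78) + (0.0611+0.229²/2)·0.4302) / 0.150200 = (0.000610 + 0.037565) / 0.150200 = 0.254162
d₂ = d₁ − σ√T = 0.254162 − 0.150200 = 0.103962
e^{−rT} = e^{−0.0611·0.4302} = 0.974057
N(d₁) = 0.600315,  N(d₂) = 0.541400
Call price V = S·N(d₁) − K·e^{−rT}·N(d₂) = 19.690327 − 17.286690 = 2.403637
φ(d₁) = (1/√(2π))·e^{−d₁²/2} = 0.386263
Θ = −S·φ(d₁)·σ/(2√T) − r·K·e^{−rT}·N(d₂) = −2.211703 − 1.056217 = -3.267920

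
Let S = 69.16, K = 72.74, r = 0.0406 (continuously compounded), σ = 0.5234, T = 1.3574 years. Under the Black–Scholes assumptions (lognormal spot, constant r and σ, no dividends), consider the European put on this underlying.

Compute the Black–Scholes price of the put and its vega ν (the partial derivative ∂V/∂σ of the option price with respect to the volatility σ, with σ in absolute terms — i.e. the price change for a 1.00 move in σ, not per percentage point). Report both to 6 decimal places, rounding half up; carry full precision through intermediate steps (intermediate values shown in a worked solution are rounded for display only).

price = 16.369783
ν = 30.613400

σ√T = 0.5234·√1.3574 = 0.609800
d₁ = (ln(S/K) + (r+σ²/2)T) / (σ√T) = (ln(69.16/72.74) + (0.0406+0.5234²/2)·1.3574) / 0.609800 = (-0.050469 + 0.241039) / 0.609800 = 0.312512
d₂ = d₁ − σ√T = 0.312512 − 0.609800 = -0.297288
e^{−rT} = e^{−0.0406·1.3574} = 0.946381
N(−d₁) = 0.377326,  N(−d₂) = 0.616877
Put price V = K·e^{−rT}·N(−d₂) − S·N(−d₁) = 42.465632 − 26.095849 = 16.369783
φ(d₁) = (1/√(2π))·e^{−d₁²/2} = 0.379929
ν = S·φ(d₁)·√T = 30.613400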